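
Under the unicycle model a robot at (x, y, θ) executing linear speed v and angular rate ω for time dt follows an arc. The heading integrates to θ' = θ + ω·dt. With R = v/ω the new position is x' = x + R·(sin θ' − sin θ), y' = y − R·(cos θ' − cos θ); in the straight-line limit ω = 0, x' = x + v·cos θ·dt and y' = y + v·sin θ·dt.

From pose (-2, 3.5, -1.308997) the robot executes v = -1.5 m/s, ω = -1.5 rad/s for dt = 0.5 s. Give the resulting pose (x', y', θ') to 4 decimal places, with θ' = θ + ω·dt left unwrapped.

θ' = -1.3090 + -1.5·0.5 = -2.0590
R = v/ω = -1.5/-1.5 = 1.0000
x' = -2 + 1.0000·(sin -2.0590 − sin -1.3090) = -1.9173
y' = 3.5 − 1.0000·(cos -2.0590 − cos -1.3090) = 4.2279

(-1.9173, 4.2279, -2.0590)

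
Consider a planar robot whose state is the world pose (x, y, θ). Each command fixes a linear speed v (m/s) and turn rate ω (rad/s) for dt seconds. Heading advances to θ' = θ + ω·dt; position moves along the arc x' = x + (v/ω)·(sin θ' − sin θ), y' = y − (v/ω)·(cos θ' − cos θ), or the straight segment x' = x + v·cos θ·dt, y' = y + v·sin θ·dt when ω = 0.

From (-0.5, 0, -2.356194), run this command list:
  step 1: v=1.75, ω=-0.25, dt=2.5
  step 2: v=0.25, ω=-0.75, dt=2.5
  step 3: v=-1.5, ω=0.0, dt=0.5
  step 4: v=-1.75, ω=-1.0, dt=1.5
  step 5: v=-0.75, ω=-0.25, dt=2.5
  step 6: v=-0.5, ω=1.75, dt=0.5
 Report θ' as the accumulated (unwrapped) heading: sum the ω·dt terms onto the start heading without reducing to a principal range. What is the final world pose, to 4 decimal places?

(-8.6251, -3.0644, -6.1062)

step 1: θ'=-2.9812 (R=-7.0000) → pose (-4.3318, -1.9604, -2.9812)
step 2: θ'=-4.8562 (R=-0.3333) → pose (-4.7149, -1.5836, -4.8562)
step 3: θ'=-4.8562 (straight) → pose (-4.8224, -2.3258, -4.8562)
step 4: θ'=-6.3562 (R=1.7500) → pose (-6.6820, -3.8204, -6.3562)
step 5: θ'=-6.9812 (R=3.0000) → pose (-8.3912, -3.1267, -6.9812)
step 6: θ'=-6.1062 (R=-0.2857) → pose (-8.6251, -3.0644, -6.1062)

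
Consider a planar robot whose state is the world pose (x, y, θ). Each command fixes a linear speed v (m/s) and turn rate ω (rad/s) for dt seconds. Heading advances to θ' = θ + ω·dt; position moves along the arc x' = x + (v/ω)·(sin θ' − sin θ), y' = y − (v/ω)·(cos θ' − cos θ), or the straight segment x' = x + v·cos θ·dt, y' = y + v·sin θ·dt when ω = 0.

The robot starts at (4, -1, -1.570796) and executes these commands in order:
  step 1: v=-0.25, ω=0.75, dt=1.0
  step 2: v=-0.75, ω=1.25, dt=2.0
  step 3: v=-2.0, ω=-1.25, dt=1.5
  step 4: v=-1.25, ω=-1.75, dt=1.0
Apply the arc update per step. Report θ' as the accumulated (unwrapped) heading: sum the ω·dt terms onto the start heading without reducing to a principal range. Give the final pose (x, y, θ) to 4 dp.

step 1: θ'=-0.8208 (R=-0.3333) → pose (3.9106, -0.7728, -0.8208)
step 2: θ'=1.6792 (R=-0.6000) → pose (2.8751, -1.2467, 1.6792)
step 3: θ'=-0.1958 (R=1.6000) → pose (0.9732, -2.9892, -0.1958)
step 4: θ'=-1.9458 (R=0.7143) → pose (0.4475, -2.0270, -1.9458)

(0.4475, -2.0270, -1.9458)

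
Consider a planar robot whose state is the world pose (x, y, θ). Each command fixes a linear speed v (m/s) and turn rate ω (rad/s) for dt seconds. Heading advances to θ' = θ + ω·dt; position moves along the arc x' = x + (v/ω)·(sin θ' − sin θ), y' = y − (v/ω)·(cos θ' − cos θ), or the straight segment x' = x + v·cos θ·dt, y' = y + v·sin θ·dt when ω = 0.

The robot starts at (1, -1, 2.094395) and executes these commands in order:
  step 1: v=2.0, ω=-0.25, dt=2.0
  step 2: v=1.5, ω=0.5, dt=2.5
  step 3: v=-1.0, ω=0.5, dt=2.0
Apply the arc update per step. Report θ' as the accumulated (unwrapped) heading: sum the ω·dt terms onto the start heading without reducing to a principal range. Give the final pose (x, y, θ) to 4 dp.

step 1: θ'=1.5944 (R=-8.0000) → pose (-0.0696, 2.8112, 1.5944)
step 2: θ'=2.8444 (R=3.0000) → pose (-2.1902, 5.6089, 2.8444)
step 3: θ'=3.8444 (R=-2.0000) → pose (-0.3118, 5.9952, 3.8444)

(-0.3118, 5.9952, 3.8444)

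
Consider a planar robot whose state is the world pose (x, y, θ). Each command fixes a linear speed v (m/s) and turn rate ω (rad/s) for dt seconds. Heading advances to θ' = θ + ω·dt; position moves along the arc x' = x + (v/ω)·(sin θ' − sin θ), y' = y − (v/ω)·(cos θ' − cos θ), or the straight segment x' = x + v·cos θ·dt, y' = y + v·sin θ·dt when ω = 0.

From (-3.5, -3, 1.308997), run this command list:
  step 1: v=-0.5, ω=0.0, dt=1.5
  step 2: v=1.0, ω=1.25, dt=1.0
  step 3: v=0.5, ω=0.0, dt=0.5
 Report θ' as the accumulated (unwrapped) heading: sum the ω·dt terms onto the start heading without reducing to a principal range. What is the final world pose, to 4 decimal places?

(-4.2355, -2.7118, 2.5590)

step 1: θ'=1.3090 (straight) → pose (-3.6941, -3.7244, 1.3090)
step 2: θ'=2.5590 (R=0.8000) → pose (-4.0267, -2.8494, 2.5590)
step 3: θ'=2.5590 (straight) → pose (-4.2355, -2.7118, 2.5590)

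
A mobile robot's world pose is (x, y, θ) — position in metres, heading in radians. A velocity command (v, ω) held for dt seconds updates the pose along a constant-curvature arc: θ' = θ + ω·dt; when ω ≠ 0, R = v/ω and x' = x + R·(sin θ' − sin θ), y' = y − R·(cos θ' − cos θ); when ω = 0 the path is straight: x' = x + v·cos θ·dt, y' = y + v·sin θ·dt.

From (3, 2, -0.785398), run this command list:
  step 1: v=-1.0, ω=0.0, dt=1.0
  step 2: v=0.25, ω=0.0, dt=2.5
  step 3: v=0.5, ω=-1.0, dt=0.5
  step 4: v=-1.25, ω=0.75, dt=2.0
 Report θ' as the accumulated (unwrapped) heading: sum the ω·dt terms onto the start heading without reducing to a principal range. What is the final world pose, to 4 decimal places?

step 1: θ'=-0.7854 (straight) → pose (2.2929, 2.7071, -0.7854)
step 2: θ'=-0.7854 (straight) → pose (2.7348, 2.2652, -0.7854)
step 3: θ'=-1.2854 (R=-0.5000) → pose (2.8611, 2.0524, -1.2854)
step 4: θ'=0.2146 (R=-1.6667) → pose (0.9069, 3.2116, 0.2146)

(0.9069, 3.2116, 0.2146)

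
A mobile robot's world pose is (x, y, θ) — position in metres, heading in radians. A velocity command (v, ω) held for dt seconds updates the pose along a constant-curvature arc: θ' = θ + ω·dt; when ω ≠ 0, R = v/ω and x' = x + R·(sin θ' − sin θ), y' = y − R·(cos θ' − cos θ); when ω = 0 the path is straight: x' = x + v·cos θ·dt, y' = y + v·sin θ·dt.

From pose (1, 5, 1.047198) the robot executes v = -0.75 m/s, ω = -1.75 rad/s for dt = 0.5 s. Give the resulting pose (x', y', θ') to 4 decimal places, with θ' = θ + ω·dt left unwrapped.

(0.7023, 4.7921, 0.1722)

θ' = 1.0472 + -1.75·0.5 = 0.1722
R = v/ω = -0.75/-1.75 = 0.4286
x' = 1 + 0.4286·(sin 0.1722 − sin 1.0472) = 0.7023
y' = 5 − 0.4286·(cos 0.1722 − cos 1.0472) = 4.7921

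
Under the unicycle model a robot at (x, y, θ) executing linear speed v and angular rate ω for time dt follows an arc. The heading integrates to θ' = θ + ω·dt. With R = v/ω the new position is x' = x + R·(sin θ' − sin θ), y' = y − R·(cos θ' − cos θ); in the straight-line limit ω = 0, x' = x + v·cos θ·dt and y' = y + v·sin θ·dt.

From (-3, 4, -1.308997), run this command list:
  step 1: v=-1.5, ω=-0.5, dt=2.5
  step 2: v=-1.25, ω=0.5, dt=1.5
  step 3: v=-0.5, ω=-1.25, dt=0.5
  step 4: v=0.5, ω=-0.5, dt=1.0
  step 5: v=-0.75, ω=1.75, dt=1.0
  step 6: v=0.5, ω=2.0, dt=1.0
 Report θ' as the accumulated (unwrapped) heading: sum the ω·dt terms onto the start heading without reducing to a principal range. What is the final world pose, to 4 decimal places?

(-0.2919, 9.2743, 0.8160)

step 1: θ'=-2.5590 (R=3.0000) → pose (-1.7528, 7.2816, -2.5590)
step 2: θ'=-1.8090 (R=-2.5000) → pose (-0.6989, 8.7793, -1.8090)
step 3: θ'=-2.4340 (R=0.4000) → pose (-0.5702, 8.9889, -2.4340)
step 4: θ'=-2.9340 (R=-1.0000) → pose (-1.0141, 8.7703, -2.9340)
step 5: θ'=-1.1840 (R=-0.4286) → pose (-0.7055, 9.3513, -1.1840)
step 6: θ'=0.8160 (R=0.2500) → pose (-0.2919, 9.2743, 0.8160)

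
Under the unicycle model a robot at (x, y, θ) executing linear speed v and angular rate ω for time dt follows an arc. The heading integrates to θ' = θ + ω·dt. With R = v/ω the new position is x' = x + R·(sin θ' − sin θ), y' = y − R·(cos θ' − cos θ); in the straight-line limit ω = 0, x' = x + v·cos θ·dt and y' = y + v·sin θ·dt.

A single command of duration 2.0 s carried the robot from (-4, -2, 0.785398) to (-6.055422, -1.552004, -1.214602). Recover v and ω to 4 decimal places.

Δθ = -1.214602 − 0.785398 = -2.000000
ω = Δθ/dt = -2.000000/2.0 = -1.0000
R = Δx/(sin θ' − sin θ) = 1.2500
v = R·ω = 1.2500·-1.0000 = -1.2500

v = -1.2500, ω = -1.0000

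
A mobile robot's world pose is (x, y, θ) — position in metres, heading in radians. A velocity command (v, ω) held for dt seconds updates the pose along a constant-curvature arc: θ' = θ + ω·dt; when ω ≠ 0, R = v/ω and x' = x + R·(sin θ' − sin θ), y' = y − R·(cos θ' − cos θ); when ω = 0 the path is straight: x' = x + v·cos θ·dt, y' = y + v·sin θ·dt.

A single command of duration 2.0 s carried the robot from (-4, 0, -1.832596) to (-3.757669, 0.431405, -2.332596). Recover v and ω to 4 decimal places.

v = -0.2500, ω = -0.2500

Δθ = -2.332596 − -1.832596 = -0.500000
ω = Δθ/dt = -0.500000/2.0 = -0.2500
R = −Δy/(cos θ' − cos θ) = 1.0000
v = R·ω = 1.0000·-0.2500 = -0.2500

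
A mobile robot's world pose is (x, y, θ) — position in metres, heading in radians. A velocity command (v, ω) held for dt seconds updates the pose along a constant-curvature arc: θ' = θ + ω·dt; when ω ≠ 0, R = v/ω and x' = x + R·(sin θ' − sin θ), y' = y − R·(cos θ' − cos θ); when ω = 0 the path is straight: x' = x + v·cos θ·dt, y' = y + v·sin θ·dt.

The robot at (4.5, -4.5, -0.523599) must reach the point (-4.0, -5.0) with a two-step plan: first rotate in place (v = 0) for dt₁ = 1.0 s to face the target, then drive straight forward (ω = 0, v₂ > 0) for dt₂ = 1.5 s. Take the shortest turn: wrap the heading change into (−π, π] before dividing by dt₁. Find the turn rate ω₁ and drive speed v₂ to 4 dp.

heading to target = atan2(-5−-4.5, -4−4.5) = -3.0828
Δθ = wrap(-3.0828 − -0.5236) = -2.5592; ω₁ = Δθ/dt₁ = -2.5592
distance = √((-4−4.5)² + (-5−-4.5)²) = 8.5147; v₂ = distance/dt₂ = 5.6765

ω₁ = -2.5592, v₂ = 5.6765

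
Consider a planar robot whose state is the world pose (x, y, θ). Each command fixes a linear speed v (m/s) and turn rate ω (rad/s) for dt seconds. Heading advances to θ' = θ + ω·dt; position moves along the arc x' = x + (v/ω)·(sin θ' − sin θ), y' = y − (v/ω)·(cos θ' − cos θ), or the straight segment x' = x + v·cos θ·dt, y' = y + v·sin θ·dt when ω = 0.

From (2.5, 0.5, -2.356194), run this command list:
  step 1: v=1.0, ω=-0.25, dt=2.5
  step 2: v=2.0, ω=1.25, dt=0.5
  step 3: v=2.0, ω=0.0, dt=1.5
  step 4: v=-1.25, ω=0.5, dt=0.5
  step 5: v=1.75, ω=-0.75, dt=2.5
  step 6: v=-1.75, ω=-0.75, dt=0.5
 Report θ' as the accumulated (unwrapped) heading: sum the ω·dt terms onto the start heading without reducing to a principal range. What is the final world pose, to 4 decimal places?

step 1: θ'=-2.9812 (R=-4.0000) → pose (0.3104, -0.6202, -2.9812)
step 2: θ'=-2.3562 (R=1.6000) → pose (-0.5654, -1.0683, -2.3562)
step 3: θ'=-2.3562 (straight) → pose (-2.6867, -3.1896, -2.3562)
step 4: θ'=-2.1062 (R=-2.5000) → pose (-2.3043, -2.6973, -2.1062)
step 5: θ'=-3.9812 (R=-2.3333) → pose (-6.0480, -3.0650, -3.9812)
step 6: θ'=-4.3562 (R=2.3333) → pose (-5.5980, -3.8095, -4.3562)

(-5.5980, -3.8095, -4.3562)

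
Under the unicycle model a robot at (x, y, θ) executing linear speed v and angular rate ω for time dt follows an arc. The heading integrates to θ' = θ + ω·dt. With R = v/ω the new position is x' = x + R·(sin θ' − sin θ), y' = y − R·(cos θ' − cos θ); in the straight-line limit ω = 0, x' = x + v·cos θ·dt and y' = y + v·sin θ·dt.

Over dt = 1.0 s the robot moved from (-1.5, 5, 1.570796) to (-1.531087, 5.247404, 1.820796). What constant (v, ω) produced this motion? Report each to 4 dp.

Δθ = 1.820796 − 1.570796 = 0.250000
ω = Δθ/dt = 0.250000/1.0 = 0.2500
R = −Δy/(cos θ' − cos θ) = 1.0000
v = R·ω = 1.0000·0.2500 = 0.2500

v = 0.2500, ω = 0.2500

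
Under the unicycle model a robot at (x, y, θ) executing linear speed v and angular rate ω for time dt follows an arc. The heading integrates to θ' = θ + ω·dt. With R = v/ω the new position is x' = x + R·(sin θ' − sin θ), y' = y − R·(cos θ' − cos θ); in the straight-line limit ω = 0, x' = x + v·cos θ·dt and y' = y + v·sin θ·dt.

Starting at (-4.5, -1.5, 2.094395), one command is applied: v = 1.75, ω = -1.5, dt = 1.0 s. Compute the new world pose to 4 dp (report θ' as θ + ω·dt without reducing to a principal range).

θ' = 2.0944 + -1.5·1.0 = 0.5944
R = v/ω = 1.75/-1.5 = -1.1667
x' = -4.5 + -1.1667·(sin 0.5944 − sin 2.0944) = -4.1430
y' = -1.5 − -1.1667·(cos 0.5944 − cos 2.0944) = 0.0499

(-4.1430, 0.0499, 0.5944)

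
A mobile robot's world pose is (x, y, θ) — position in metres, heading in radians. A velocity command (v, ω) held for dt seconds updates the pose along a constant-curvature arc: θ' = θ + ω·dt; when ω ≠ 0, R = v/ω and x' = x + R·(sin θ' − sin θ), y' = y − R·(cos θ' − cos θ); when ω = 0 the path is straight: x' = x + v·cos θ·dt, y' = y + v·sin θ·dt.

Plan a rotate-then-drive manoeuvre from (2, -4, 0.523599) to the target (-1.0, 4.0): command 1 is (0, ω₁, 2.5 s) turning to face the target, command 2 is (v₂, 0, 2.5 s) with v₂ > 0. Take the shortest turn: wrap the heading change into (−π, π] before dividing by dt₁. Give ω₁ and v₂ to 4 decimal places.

heading to target = atan2(4−-4, -1−2) = 1.9296
Δθ = wrap(1.9296 − 0.5236) = 1.4060; ω₁ = Δθ/dt₁ = 0.5624
distance = √((-1−2)² + (4−-4)²) = 8.5440; v₂ = distance/dt₂ = 3.4176

ω₁ = 0.5624, v₂ = 3.4176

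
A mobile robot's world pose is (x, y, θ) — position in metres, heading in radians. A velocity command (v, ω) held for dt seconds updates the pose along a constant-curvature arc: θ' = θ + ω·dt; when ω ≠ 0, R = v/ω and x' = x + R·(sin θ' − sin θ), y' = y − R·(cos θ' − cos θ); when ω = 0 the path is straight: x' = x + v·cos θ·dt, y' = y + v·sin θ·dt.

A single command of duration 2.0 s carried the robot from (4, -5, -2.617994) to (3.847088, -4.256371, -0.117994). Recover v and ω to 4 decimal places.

v = -0.5000, ω = 1.2500

Δθ = -0.117994 − -2.617994 = 2.500000
ω = Δθ/dt = 2.500000/2.0 = 1.2500
R = −Δy/(cos θ' − cos θ) = -0.4000
v = R·ω = -0.4000·1.2500 = -0.5000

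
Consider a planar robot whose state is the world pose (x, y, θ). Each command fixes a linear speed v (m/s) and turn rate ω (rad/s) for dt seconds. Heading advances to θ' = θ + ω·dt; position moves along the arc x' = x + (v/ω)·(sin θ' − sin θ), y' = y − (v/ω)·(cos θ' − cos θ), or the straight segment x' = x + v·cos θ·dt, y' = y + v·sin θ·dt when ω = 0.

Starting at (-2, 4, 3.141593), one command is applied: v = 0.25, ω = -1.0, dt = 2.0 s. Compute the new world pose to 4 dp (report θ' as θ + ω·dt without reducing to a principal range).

θ' = 3.1416 + -1.0·2.0 = 1.1416
R = v/ω = 0.25/-1.0 = -0.2500
x' = -2 + -0.2500·(sin 1.1416 − sin 3.1416) = -2.2273
y' = 4 − -0.2500·(cos 1.1416 − cos 3.1416) = 4.3540

(-2.2273, 4.3540, 1.1416)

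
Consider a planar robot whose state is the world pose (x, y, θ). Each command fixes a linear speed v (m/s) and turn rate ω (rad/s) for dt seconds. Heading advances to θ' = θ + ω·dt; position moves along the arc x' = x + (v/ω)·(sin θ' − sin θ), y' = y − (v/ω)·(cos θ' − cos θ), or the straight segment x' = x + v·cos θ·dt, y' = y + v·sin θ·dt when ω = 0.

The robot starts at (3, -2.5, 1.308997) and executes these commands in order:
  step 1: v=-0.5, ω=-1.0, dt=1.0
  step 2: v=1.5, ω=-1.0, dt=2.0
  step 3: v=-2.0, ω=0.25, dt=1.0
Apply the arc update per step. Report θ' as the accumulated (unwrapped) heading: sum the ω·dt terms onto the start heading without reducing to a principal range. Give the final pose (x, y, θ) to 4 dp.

(4.6049, -2.4610, -1.4410)

step 1: θ'=0.3090 (R=0.5000) → pose (2.6691, -2.8469, 0.3090)
step 2: θ'=-1.6910 (R=-1.5000) → pose (4.6144, -4.4557, -1.6910)
step 3: θ'=-1.4410 (R=-8.0000) → pose (4.6049, -2.4610, -1.4410)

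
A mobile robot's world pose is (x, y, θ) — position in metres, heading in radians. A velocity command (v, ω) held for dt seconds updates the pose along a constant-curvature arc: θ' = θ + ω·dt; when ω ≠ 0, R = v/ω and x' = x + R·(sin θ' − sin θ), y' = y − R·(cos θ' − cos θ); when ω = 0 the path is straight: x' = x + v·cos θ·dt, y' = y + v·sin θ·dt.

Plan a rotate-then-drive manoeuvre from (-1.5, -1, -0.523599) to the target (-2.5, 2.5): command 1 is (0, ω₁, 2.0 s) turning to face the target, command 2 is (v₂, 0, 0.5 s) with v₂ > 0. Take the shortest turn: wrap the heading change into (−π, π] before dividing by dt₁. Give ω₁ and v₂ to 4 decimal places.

heading to target = atan2(2.5−-1, -2.5−-1.5) = 1.8491
Δθ = wrap(1.8491 − -0.5236) = 2.3727; ω₁ = Δθ/dt₁ = 1.1863
distance = √((-2.5−-1.5)² + (2.5−-1)²) = 3.6401; v₂ = distance/dt₂ = 7.2801

ω₁ = 1.1863, v₂ = 7.2801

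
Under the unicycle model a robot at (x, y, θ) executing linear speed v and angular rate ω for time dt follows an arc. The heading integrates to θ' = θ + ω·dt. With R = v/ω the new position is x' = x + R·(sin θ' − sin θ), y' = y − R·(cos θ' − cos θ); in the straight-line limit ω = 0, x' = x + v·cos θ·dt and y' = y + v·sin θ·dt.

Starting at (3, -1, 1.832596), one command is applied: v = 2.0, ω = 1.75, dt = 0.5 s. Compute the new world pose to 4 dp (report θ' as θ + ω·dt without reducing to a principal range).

θ' = 1.8326 + 1.75·0.5 = 2.7076
R = v/ω = 2.0/1.75 = 1.1429
x' = 3 + 1.1429·(sin 2.7076 − sin 1.8326) = 2.3767
y' = -1 − 1.1429·(cos 2.7076 − cos 1.8326) = -0.2589

(2.3767, -0.2589, 2.7076)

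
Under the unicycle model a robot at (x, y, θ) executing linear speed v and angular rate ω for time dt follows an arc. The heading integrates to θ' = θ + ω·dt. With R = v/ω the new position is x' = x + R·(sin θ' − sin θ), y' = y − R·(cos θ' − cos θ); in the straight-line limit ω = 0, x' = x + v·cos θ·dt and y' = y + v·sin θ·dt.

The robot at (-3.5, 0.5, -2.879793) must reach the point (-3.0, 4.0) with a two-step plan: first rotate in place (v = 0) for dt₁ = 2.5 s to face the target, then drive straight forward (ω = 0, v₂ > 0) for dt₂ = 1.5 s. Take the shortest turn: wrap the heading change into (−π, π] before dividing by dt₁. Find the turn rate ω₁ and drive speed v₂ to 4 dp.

ω₁ = -0.7898, v₂ = 2.3570

heading to target = atan2(4−0.5, -3−-3.5) = 1.4289
Δθ = wrap(1.4289 − -2.8798) = -1.9745; ω₁ = Δθ/dt₁ = -0.7898
distance = √((-3−-3.5)² + (4−0.5)²) = 3.5355; v₂ = distance/dt₂ = 2.3570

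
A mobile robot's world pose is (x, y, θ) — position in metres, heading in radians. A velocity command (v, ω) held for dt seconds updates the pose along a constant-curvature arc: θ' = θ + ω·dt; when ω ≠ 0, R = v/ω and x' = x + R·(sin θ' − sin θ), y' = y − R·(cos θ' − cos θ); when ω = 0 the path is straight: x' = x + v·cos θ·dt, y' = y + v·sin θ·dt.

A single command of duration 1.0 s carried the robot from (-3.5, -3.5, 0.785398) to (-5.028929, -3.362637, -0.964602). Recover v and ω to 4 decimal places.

Δθ = -0.964602 − 0.785398 = -1.750000
ω = Δθ/dt = -1.750000/1.0 = -1.7500
R = Δx/(sin θ' − sin θ) = 1.0000
v = R·ω = 1.0000·-1.7500 = -1.7500

v = -1.7500, ω = -1.7500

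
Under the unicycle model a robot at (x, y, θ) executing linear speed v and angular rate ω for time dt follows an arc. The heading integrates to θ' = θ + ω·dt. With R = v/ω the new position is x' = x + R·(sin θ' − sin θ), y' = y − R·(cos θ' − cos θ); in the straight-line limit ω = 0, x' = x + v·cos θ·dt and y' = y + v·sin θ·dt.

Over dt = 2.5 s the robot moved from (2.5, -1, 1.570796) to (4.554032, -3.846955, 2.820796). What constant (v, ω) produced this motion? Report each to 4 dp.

Δθ = 2.820796 − 1.570796 = 1.250000
ω = Δθ/dt = 1.250000/2.5 = 0.5000
R = −Δy/(cos θ' − cos θ) = -3.0000
v = R·ω = -3.0000·0.5000 = -1.5000

v = -1.5000, ω = 0.5000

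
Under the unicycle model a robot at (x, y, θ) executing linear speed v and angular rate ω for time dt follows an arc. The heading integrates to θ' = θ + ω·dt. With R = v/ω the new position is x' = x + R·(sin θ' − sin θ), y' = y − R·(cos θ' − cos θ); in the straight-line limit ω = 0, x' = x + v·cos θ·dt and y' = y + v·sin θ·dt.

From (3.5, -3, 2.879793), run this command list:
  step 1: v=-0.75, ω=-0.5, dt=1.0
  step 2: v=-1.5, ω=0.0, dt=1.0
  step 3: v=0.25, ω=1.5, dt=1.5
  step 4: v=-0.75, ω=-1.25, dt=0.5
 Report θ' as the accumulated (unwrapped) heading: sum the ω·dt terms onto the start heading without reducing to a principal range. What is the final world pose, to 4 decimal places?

step 1: θ'=2.3798 (R=1.5000) → pose (4.1471, -3.3635, 2.3798)
step 2: θ'=2.3798 (straight) → pose (5.2325, -4.3988, 2.3798)
step 3: θ'=4.6298 (R=0.1667) → pose (4.9514, -4.5057, 4.6298)
step 4: θ'=4.0048 (R=0.6000) → pose (5.0934, -4.1652, 4.0048)

(5.0934, -4.1652, 4.0048)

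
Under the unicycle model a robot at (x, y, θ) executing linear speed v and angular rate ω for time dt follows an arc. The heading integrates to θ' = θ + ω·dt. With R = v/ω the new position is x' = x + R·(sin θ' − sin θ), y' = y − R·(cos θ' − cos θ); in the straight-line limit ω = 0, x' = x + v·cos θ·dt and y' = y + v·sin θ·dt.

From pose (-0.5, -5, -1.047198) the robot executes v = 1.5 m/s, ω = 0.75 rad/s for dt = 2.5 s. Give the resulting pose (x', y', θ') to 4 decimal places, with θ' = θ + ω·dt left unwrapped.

(2.7049, -5.3530, 0.8278)

θ' = -1.0472 + 0.75·2.5 = 0.8278
R = v/ω = 1.5/0.75 = 2.0000
x' = -0.5 + 2.0000·(sin 0.8278 − sin -1.0472) = 2.7049
y' = -5 − 2.0000·(cos 0.8278 − cos -1.0472) = -5.3530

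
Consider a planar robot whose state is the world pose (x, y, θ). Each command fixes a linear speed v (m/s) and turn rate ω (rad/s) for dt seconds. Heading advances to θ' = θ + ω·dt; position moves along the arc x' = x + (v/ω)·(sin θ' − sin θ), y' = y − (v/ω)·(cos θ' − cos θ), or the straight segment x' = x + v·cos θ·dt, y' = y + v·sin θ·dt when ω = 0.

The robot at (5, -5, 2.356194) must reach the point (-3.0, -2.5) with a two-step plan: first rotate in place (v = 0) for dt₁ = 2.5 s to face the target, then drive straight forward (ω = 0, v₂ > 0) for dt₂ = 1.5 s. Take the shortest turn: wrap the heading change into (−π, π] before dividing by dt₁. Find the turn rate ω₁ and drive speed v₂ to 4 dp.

heading to target = atan2(-2.5−-5, -3−5) = 2.8387
Δθ = wrap(2.8387 − 2.3562) = 0.4825; ω₁ = Δθ/dt₁ = 0.1930
distance = √((-3−5)² + (-2.5−-5)²) = 8.3815; v₂ = distance/dt₂ = 5.5877

ω₁ = 0.1930, v₂ = 5.5877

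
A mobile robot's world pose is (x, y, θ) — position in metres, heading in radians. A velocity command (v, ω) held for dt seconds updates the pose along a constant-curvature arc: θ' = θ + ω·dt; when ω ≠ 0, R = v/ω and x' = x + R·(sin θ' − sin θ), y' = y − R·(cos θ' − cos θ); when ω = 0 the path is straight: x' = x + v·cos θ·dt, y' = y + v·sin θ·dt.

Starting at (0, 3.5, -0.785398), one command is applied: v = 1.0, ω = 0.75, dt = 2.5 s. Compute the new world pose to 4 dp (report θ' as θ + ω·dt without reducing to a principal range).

θ' = -0.7854 + 0.75·2.5 = 1.0896
R = v/ω = 1.0/0.75 = 1.3333
x' = 0 + 1.3333·(sin 1.0896 − sin -0.7854) = 2.1247
y' = 3.5 − 1.3333·(cos 1.0896 − cos -0.7854) = 3.8257

(2.1247, 3.8257, 1.0896)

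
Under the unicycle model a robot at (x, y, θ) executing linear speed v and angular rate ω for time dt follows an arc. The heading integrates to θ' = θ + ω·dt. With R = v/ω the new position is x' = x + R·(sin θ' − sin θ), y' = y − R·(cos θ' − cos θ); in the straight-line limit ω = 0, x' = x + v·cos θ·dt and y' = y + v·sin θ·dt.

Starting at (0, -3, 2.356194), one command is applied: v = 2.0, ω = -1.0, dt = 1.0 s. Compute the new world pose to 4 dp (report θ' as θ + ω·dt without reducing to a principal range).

θ' = 2.3562 + -1.0·1.0 = 1.3562
R = v/ω = 2.0/-1.0 = -2.0000
x' = 0 + -2.0000·(sin 1.3562 − sin 2.3562) = -0.5399
y' = -3 − -2.0000·(cos 1.3562 − cos 2.3562) = -1.1599

(-0.5399, -1.1599, 1.3562)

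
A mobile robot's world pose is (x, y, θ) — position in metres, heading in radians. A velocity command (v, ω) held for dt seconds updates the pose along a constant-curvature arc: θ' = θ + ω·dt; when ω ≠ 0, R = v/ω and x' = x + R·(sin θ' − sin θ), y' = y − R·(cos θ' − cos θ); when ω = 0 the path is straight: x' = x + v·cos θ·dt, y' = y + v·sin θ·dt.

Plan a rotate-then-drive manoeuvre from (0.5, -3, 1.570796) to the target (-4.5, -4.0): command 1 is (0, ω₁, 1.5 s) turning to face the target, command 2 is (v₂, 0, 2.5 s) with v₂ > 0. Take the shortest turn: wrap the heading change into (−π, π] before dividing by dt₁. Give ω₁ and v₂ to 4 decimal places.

ω₁ = 1.1788, v₂ = 2.0396

heading to target = atan2(-4−-3, -4.5−0.5) = -2.9442
Δθ = wrap(-2.9442 − 1.5708) = 1.7682; ω₁ = Δθ/dt₁ = 1.1788
distance = √((-4.5−0.5)² + (-4−-3)²) = 5.0990; v₂ = distance/dt₂ = 2.0396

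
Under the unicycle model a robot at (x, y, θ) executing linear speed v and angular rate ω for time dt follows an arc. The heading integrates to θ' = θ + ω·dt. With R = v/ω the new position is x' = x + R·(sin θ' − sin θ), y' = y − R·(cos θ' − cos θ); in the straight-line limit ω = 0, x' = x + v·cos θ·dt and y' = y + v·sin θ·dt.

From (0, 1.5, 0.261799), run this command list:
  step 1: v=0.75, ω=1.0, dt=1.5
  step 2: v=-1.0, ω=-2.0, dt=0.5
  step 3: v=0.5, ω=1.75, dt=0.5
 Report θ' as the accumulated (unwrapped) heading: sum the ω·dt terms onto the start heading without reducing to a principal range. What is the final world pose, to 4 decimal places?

step 1: θ'=1.7618 (R=0.7500) → pose (0.5422, 2.3668, 1.7618)
step 2: θ'=0.7618 (R=0.5000) → pose (0.3965, 1.9101, 0.7618)
step 3: θ'=1.6368 (R=0.2857) → pose (0.4843, 2.1357, 1.6368)

(0.4843, 2.1357, 1.6368)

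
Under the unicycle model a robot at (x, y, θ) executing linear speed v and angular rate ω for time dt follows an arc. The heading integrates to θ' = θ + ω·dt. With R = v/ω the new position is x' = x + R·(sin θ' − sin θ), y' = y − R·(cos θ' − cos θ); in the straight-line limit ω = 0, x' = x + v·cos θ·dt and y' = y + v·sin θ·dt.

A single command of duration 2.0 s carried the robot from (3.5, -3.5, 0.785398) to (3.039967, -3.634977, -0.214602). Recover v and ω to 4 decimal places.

Δθ = -0.214602 − 0.785398 = -1.000000
ω = Δθ/dt = -1.000000/2.0 = -0.5000
R = Δx/(sin θ' − sin θ) = 0.5000
v = R·ω = 0.5000·-0.5000 = -0.2500

v = -0.2500, ω = -0.5000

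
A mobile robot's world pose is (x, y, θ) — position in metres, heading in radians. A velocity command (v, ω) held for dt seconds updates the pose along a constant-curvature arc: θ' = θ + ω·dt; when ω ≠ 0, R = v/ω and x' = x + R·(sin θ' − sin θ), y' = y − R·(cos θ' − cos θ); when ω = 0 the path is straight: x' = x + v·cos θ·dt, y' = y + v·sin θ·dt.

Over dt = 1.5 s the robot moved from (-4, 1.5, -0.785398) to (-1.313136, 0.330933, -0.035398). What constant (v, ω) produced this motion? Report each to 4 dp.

v = 2.0000, ω = 0.5000

Δθ = -0.035398 − -0.785398 = 0.750000
ω = Δθ/dt = 0.750000/1.5 = 0.5000
R = Δx/(sin θ' − sin θ) = 4.0000
v = R·ω = 4.0000·0.5000 = 2.0000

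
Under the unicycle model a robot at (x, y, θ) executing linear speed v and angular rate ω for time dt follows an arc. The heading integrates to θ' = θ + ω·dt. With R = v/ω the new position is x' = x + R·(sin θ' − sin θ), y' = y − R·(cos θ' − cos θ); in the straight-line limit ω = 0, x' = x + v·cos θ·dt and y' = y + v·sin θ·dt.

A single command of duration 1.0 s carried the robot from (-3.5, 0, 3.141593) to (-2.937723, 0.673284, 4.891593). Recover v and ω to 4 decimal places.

Δθ = 4.891593 − 3.141593 = 1.750000
ω = Δθ/dt = 1.750000/1.0 = 1.7500
R = −Δy/(cos θ' − cos θ) = -0.5714
v = R·ω = -0.5714·1.7500 = -1.0000

v = -1.0000, ω = 1.7500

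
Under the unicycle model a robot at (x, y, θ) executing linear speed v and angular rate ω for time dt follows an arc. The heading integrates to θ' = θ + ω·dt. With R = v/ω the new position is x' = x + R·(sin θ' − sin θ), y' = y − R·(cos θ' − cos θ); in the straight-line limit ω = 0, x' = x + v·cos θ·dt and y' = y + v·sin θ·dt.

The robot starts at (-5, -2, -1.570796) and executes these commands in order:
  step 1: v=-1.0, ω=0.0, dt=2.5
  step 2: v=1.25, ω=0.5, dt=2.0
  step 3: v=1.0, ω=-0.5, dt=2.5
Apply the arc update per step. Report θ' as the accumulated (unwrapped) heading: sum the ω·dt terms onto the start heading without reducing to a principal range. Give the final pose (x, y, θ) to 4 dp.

(-2.9935, -3.7814, -1.8208)

step 1: θ'=-1.5708 (straight) → pose (-5.0000, 0.5000, -1.5708)
step 2: θ'=-0.5708 (R=2.5000) → pose (-3.8508, -1.6037, -0.5708)
step 3: θ'=-1.8208 (R=-2.0000) → pose (-2.9935, -3.7814, -1.8208)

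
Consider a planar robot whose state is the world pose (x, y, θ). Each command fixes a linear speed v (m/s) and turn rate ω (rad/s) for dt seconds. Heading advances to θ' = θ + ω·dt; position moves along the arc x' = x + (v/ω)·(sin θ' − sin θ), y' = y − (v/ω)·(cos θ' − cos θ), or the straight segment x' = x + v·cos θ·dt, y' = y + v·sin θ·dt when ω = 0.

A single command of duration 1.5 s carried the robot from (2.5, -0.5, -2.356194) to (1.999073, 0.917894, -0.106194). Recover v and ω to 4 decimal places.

Δθ = -0.106194 − -2.356194 = 2.250000
ω = Δθ/dt = 2.250000/1.5 = 1.5000
R = −Δy/(cos θ' − cos θ) = -0.8333
v = R·ω = -0.8333·1.5000 = -1.2500

v = -1.2500, ω = 1.5000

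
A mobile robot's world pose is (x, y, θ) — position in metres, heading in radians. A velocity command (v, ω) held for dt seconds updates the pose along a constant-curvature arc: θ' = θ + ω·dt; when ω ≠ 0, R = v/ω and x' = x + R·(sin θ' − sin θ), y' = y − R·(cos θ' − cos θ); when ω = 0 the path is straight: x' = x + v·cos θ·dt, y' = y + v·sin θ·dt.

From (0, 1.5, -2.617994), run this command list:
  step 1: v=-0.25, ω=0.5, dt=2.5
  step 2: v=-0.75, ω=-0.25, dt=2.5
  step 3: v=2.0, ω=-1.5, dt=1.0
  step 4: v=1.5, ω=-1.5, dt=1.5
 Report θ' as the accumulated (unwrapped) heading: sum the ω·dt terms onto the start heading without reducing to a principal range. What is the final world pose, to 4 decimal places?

step 1: θ'=-1.3680 (R=-0.5000) → pose (0.2398, 2.0337, -1.3680)
step 2: θ'=-1.9930 (R=3.0000) → pose (0.4417, 3.8673, -1.9930)
step 3: θ'=-3.4930 (R=-1.3333) → pose (-1.2335, 3.1618, -3.4930)
step 4: θ'=-5.7430 (R=-1.0000) → pose (-1.4036, 4.9583, -5.7430)

(-1.4036, 4.9583, -5.7430)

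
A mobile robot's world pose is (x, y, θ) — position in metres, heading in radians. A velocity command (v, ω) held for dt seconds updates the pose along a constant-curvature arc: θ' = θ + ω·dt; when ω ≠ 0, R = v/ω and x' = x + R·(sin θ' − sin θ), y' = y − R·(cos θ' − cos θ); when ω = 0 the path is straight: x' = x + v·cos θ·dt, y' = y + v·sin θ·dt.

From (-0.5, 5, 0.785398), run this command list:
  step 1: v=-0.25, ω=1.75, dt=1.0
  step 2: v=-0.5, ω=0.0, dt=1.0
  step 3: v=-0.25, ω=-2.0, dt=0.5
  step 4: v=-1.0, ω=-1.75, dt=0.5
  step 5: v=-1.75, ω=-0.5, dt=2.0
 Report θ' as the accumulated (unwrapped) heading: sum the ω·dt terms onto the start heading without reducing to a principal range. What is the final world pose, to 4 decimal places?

step 1: θ'=2.5354 (R=-0.1429) → pose (-0.4804, 4.7816, 2.5354)
step 2: θ'=2.5354 (straight) → pose (-0.0695, 4.4967, 2.5354)
step 3: θ'=1.5354 (R=0.1250) → pose (-0.0158, 4.3896, 1.5354)
step 4: θ'=0.6604 (R=0.5714) → pose (-0.2363, 3.9585, 0.6604)
step 5: θ'=-0.3396 (R=3.5000) → pose (-3.5492, 3.4225, -0.3396)

(-3.5492, 3.4225, -0.3396)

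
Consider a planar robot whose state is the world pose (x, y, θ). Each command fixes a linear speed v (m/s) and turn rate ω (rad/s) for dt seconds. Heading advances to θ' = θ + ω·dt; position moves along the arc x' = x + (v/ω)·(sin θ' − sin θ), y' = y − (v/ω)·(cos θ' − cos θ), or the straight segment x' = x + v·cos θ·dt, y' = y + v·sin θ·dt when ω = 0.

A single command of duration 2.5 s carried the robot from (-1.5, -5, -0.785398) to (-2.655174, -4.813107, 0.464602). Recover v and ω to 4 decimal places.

Δθ = 0.464602 − -0.785398 = 1.250000
ω = Δθ/dt = 1.250000/2.5 = 0.5000
R = Δx/(sin θ' − sin θ) = -1.0000
v = R·ω = -1.0000·0.5000 = -0.5000

v = -0.5000, ω = 0.5000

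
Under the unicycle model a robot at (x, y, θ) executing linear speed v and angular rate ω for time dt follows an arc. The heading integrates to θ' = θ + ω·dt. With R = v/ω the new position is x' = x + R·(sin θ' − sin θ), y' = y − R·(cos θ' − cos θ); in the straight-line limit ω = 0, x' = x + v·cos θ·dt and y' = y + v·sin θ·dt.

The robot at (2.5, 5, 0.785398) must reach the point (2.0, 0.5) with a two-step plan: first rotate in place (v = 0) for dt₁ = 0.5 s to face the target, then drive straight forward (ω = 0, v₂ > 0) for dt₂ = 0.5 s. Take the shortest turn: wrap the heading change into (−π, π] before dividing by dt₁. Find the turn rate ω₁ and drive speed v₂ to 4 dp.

ω₁ = -4.9337, v₂ = 9.0554

heading to target = atan2(0.5−5, 2−2.5) = -1.6815
Δθ = wrap(-1.6815 − 0.7854) = -2.4669; ω₁ = Δθ/dt₁ = -4.9337
distance = √((2−2.5)² + (0.5−5)²) = 4.5277; v₂ = distance/dt₂ = 9.0554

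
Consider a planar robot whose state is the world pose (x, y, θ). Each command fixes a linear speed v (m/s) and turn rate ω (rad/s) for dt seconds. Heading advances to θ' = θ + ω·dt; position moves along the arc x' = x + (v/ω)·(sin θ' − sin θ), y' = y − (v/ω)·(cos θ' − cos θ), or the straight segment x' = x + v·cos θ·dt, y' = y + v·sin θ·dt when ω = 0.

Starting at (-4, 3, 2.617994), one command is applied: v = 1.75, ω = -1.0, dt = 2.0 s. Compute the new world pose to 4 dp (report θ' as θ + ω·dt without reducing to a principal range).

(-4.1390, 5.9419, 0.6180)

θ' = 2.6180 + -1.0·2.0 = 0.6180
R = v/ω = 1.75/-1.0 = -1.7500
x' = -4 + -1.7500·(sin 0.6180 − sin 2.6180) = -4.1390
y' = 3 − -1.7500·(cos 0.6180 − cos 2.6180) = 5.9419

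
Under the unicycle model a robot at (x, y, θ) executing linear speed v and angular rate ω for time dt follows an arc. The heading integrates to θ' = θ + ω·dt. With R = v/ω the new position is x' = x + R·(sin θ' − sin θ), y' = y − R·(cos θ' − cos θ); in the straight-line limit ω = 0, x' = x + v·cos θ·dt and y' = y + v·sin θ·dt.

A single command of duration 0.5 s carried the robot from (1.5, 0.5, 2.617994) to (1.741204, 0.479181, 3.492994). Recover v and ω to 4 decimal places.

Δθ = 3.492994 − 2.617994 = 0.875000
ω = Δθ/dt = 0.875000/0.5 = 1.7500
R = Δx/(sin θ' − sin θ) = -0.2857
v = R·ω = -0.2857·1.7500 = -0.5000

v = -0.5000, ω = 1.7500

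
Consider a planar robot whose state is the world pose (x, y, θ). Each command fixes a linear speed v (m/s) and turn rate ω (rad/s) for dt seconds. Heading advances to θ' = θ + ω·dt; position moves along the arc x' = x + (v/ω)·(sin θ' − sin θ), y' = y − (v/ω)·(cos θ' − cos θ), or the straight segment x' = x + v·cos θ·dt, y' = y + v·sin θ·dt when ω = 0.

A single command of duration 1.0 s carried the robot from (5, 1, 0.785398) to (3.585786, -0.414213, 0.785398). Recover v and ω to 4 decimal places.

Δθ = 0.785398 − 0.785398 = 0.000000
ω = Δθ/dt = 0.000000/1.0 = 0.0000
ω = 0 → v = (Δx·cos θ + Δy·sin θ)/dt = -2.0000

v = -2.0000, ω = 0.0000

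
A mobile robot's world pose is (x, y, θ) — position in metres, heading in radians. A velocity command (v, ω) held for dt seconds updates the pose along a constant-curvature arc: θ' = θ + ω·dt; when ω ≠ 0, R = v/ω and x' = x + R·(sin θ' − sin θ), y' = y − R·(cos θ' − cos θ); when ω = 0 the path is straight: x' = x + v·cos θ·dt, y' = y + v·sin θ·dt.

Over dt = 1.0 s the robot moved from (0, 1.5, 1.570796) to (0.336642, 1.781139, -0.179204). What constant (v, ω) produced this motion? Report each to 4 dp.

Δθ = -0.179204 − 1.570796 = -1.750000
ω = Δθ/dt = -1.750000/1.0 = -1.7500
R = Δx/(sin θ' − sin θ) = -0.2857
v = R·ω = -0.2857·-1.7500 = 0.5000

v = 0.5000, ω = -1.7500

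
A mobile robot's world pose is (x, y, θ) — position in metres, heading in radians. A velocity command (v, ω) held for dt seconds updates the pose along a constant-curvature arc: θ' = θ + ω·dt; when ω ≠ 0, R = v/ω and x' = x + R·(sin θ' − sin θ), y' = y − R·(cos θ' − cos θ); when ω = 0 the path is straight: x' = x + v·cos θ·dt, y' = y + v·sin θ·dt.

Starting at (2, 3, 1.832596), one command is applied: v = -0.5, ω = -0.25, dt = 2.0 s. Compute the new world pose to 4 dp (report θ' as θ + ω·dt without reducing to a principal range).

(2.0117, 2.0105, 1.3326)

θ' = 1.8326 + -0.25·2.0 = 1.3326
R = v/ω = -0.5/-0.25 = 2.0000
x' = 2 + 2.0000·(sin 1.3326 − sin 1.8326) = 2.0117
y' = 3 − 2.0000·(cos 1.3326 − cos 1.8326) = 2.0105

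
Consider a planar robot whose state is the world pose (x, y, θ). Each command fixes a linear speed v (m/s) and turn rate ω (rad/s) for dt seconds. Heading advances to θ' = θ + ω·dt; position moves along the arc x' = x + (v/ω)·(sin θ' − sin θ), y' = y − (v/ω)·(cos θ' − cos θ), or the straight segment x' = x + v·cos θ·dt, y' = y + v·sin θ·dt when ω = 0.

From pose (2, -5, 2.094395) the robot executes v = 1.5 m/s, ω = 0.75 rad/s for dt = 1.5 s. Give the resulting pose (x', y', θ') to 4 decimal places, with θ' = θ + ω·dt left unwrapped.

(0.1125, -4.0060, 3.2194)

θ' = 2.0944 + 0.75·1.5 = 3.2194
R = v/ω = 1.5/0.75 = 2.0000
x' = 2 + 2.0000·(sin 3.2194 − sin 2.0944) = 0.1125
y' = -5 − 2.0000·(cos 3.2194 − cos 2.0944) = -4.0060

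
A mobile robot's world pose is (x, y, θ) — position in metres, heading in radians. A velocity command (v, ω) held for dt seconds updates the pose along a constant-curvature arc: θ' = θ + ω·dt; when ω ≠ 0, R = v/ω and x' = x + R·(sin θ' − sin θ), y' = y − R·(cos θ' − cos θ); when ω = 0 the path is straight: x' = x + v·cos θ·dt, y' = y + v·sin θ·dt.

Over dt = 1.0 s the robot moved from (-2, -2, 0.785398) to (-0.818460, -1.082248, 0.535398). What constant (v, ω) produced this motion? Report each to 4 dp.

v = 1.5000, ω = -0.2500

Δθ = 0.535398 − 0.785398 = -0.250000
ω = Δθ/dt = -0.250000/1.0 = -0.2500
R = Δx/(sin θ' − sin θ) = -6.0000
v = R·ω = -6.0000·-0.2500 = 1.5000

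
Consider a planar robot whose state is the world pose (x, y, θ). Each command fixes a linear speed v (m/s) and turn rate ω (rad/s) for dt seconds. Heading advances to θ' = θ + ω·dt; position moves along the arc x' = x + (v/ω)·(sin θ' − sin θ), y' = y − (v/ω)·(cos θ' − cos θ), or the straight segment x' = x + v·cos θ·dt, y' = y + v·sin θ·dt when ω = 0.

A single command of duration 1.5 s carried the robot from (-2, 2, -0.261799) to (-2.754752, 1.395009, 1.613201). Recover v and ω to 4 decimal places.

Δθ = 1.613201 − -0.261799 = 1.875000
ω = Δθ/dt = 1.875000/1.5 = 1.2500
R = Δx/(sin θ' − sin θ) = -0.6000
v = R·ω = -0.6000·1.2500 = -0.7500

v = -0.7500, ω = 1.2500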